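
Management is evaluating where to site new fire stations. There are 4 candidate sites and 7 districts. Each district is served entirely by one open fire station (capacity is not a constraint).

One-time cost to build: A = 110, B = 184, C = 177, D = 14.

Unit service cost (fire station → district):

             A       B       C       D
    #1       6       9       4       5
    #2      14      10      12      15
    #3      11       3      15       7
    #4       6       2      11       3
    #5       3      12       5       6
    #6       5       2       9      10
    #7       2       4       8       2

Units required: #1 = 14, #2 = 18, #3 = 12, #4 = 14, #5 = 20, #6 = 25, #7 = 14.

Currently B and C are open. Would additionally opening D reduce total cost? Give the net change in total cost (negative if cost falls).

Current service cost with {B, C}: 506.
Adding D: each district re-picks its cheapest; new service cost 478, saving 28.
Extra fixed cost: 14. Net change = 14 − 28 = -14.
(Totals: 867 → 853.)

Yes — net change −14 (cost falls by 14).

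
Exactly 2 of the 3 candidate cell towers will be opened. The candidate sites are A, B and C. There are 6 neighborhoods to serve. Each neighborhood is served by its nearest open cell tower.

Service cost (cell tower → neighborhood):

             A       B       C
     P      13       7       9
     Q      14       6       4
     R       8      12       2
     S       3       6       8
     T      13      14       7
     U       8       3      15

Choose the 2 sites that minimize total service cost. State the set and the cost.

Choose B and C; total service cost 29.

With exactly 2 open, each neighborhood uses its cheapest among the chosen.
{B, C}: P→B 7, Q→C 4, R→C 2, S→B 6, T→C 7, U→B 3. Service cost 29.
{A, C}: service cost 33
{A, B}: service cost 40
Among all 3 size-2 choices, {B, C} is lowest.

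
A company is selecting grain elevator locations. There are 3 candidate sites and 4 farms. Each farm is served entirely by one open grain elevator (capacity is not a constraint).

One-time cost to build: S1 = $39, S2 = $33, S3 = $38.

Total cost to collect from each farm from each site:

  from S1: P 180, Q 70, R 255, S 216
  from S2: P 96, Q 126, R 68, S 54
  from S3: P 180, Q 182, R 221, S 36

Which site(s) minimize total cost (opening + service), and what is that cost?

For any fixed open set, each farm goes to its cheapest open site; total = fixed + service.
{S1, S2}: P→S2 96, Q→S1 70, R→S2 68, S→S2 54. Service 288; fixed 72; total 360.
{S2}: service 344 + fixed 33 = 377
{S1, S2, S3}: service 270 + fixed 110 = 380
No other subset beats 360.

Open S1 and S2; minimum total cost 360.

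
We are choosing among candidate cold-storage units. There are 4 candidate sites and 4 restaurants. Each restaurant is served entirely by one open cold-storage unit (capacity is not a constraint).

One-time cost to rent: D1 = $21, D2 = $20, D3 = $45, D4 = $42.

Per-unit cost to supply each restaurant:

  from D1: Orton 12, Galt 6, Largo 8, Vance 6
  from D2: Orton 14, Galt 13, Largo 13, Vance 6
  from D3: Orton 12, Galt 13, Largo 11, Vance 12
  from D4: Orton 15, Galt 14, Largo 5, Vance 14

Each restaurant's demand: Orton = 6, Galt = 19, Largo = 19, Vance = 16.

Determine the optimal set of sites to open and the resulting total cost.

Open D1 and D4; minimum total cost 440.

For any fixed open set, each restaurant goes to its cheapest open site; total = fixed + service.
{D1, D4}: Orton→D1 12·6=72, Galt→D1 6·19=114, Largo→D4 5·19=95, Vance→D1 6·16=96. Service 377; fixed 63; total 440.
{D1}: Orton→D1 12·6=72, Galt→D1 6·19=114, Largo→D1 8·19=152, Vance→D1 6·16=96. Service 434; fixed 21; total 455.
{D1, D2, D4}: Orton→D1 12·6=72, Galt→D1 6·19=114, Largo→D4 5·19=95, Vance→D1 6·16=96. Service 377; fixed 83; total 460.
{D1, D2, D3, D4}: service 377 + fixed 128 = 505
No other subset beats 440.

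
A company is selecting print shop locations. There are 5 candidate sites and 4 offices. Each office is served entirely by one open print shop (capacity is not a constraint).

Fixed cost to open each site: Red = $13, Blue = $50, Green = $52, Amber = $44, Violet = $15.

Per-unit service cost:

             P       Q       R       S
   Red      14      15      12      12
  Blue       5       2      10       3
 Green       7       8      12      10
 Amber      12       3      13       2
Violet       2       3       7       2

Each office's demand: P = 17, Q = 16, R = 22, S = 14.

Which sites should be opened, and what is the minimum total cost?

For any fixed open set, each office goes to its cheapest open site; total = fixed + service.
{Violet}: P→Violet 2·17=34, Q→Violet 3·16=48, R→Violet 7·22=154, S→Violet 2·14=28. Service 264; fixed 15; total 279.
{Red, Violet}: P→Violet 2·17=34, Q→Violet 3·16=48, R→Violet 7·22=154, S→Violet 2·14=28. Service 264; fixed 28; total 292.
{Blue, Violet}: service 248 + fixed 65 = 313
{Red, Blue, Green, Amber, Violet}: service 248 + fixed 174 = 422
No other subset beats 279.

Open Violet only; minimum total cost 279.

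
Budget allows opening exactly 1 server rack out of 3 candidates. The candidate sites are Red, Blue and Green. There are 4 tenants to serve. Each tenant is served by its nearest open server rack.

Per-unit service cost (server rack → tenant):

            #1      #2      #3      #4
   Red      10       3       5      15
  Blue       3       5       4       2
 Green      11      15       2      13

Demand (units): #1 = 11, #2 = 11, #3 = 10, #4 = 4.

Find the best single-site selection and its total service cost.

With exactly 1 open, each tenant uses its cheapest among the chosen.
{Blue}: #1→Blue 3·11=33, #2→Blue 5·11=55, #3→Blue 4·10=40, #4→Blue 2·4=8. Service cost 136.
{Red}: service cost 253
{Green}: service cost 358
Among all 3 size-1 choices, {Blue} is lowest.

Choose Blue only; total service cost 136.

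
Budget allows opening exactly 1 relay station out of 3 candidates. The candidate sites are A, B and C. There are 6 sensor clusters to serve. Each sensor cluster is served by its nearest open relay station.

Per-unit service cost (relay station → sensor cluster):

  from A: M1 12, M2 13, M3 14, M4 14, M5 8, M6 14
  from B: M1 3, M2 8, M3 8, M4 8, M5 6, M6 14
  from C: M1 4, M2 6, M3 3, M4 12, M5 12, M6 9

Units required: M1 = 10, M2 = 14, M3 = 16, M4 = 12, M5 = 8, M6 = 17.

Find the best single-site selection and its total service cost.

With exactly 1 open, each sensor cluster uses its cheapest among the chosen.
{C}: M1→C 4·10=40, M2→C 6·14=84, M3→C 3·16=48, M4→C 12·12=144, M5→C 12·8=96, M6→C 9·17=153. Service cost 565.
{B}: service cost 652
{A}: service cost 996
Among all 3 size-1 choices, {C} is lowest.

Choose C only; total service cost 565.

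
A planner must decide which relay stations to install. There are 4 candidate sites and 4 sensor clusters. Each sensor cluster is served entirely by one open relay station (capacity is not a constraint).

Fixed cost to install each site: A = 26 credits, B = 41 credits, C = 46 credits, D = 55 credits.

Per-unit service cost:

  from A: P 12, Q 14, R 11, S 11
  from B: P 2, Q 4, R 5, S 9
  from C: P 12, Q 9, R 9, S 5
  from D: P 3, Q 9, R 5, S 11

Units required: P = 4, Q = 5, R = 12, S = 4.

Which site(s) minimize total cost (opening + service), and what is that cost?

For any fixed open set, each sensor cluster goes to its cheapest open site; total = fixed + service.
{B}: P→B 2·4=8, Q→B 4·5=20, R→B 5·12=60, S→B 9·4=36. Service 124; fixed 41; total 165.
{A, B}: service 124 + fixed 67 = 191
{B, C}: service 108 + fixed 87 = 195
{A, B, C, D}: P→B 2·4=8, Q→B 4·5=20, R→B 5·12=60, S→C 5·4=20. Service 108; fixed 168; total 276.
No other subset beats 165.

Open B only; minimum total cost 165.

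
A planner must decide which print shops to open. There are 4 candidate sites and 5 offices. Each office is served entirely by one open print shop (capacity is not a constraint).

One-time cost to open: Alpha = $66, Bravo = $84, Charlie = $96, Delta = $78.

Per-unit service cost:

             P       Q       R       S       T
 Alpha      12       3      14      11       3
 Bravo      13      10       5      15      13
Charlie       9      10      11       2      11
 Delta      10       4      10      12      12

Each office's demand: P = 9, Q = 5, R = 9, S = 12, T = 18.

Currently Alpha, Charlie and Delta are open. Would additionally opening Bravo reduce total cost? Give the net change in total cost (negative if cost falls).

No — net change +39 (cost rises by 39).

Current service cost with {Alpha, Charlie, Delta}: 264.
Adding Bravo: each office re-picks its cheapest; new service cost 219, saving 45.
Extra fixed cost: 84. Net change = 84 − 45 = 39.
(Totals: 504 → 543.)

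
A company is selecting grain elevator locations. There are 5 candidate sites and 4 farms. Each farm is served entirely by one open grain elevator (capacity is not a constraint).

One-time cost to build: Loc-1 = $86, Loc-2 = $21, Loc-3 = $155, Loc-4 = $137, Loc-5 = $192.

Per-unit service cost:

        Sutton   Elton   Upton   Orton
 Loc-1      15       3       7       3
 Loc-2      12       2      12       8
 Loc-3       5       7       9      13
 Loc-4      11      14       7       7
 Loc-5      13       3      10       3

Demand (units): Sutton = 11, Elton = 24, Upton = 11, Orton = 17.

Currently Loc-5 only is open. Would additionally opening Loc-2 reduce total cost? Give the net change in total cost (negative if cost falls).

Yes — net change −14 (cost falls by 14).

Current service cost with {Loc-5}: 376.
Adding Loc-2: each farm re-picks its cheapest; new service cost 341, saving 35.
Extra fixed cost: 21. Net change = 21 − 35 = -14.
(Totals: 568 → 554.)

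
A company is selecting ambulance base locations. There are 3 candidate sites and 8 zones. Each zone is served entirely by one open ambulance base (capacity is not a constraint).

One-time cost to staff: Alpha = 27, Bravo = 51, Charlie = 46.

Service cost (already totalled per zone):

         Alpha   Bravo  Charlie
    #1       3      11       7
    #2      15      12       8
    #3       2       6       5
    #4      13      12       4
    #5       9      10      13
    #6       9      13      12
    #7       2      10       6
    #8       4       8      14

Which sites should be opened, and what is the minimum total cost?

For any fixed open set, each zone goes to its cheapest open site; total = fixed + service.
{Alpha}: #1→Alpha 3, #2→Alpha 15, #3→Alpha 2, #4→Alpha 13, #5→Alpha 9, #6→Alpha 9, #7→Alpha 2, #8→Alpha 4. Service 57; fixed 27; total 84.
{Alpha, Charlie}: service 41 + fixed 73 = 114
{Charlie}: #1→Charlie 7, #2→Charlie 8, #3→Charlie 5, #4→Charlie 4, #5→Charlie 13, #6→Charlie 12, #7→Charlie 6, #8→Charlie 14. Service 69; fixed 46; total 115.
{Alpha, Bravo, Charlie}: service 41 + fixed 124 = 165
No other subset beats 84.

Open Alpha only; minimum total cost 84.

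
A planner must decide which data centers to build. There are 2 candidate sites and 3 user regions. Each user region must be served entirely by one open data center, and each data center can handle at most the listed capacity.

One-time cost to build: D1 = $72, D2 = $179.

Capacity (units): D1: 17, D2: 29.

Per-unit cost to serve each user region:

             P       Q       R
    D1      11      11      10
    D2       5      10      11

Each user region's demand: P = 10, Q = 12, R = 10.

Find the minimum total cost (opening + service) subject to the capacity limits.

Open {D1, D2}: P→D2 5·10=50, Q→D2 10·12=120, R→D1 10·10=100.
Loads: D1 carries 10/17, D2 carries 22/29. Service 270; fixed 251; total 521.
Next best feasible plan costs 543.

Minimum total cost: 521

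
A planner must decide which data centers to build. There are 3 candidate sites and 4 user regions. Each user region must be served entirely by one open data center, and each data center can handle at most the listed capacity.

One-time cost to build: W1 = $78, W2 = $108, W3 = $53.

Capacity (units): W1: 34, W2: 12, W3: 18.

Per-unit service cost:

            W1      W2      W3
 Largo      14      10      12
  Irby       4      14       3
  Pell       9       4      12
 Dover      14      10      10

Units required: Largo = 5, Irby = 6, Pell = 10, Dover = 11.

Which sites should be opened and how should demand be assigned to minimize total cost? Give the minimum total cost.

Open {W1, W3}: Largo→W3 12·5=60, Irby→W1 4·6=24, Pell→W1 9·10=90, Dover→W3 10·11=110.
Loads: W1 carries 16/34, W3 carries 16/18. Service 284; fixed 131; total 415.
Next best feasible plan costs 416.

Minimum total cost: 415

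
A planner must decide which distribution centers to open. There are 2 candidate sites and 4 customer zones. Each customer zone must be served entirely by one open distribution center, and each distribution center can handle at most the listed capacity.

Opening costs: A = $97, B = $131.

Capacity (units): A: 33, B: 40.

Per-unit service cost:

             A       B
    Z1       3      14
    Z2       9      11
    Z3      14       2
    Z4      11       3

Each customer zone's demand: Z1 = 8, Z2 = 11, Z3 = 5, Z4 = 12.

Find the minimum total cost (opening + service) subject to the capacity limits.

Minimum total cost: 397

Open {A, B}: Z1→A 3·8=24, Z2→A 9·11=99, Z3→B 2·5=10, Z4→B 3·12=36.
Loads: A carries 19/33, B carries 17/40. Service 169; fixed 228; total 397.
Next best feasible plan costs 410.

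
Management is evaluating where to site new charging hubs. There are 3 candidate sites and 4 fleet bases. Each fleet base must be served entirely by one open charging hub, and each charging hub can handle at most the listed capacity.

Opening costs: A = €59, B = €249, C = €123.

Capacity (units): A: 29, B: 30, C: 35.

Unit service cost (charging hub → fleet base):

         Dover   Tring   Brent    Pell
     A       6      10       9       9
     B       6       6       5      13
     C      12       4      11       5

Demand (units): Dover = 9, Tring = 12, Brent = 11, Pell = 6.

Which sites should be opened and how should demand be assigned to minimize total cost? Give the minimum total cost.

Open {A, C}: Dover→A 6·9=54, Tring→C 4·12=48, Brent→A 9·11=99, Pell→C 5·6=30.
Loads: A carries 20/29, C carries 18/35. Service 231; fixed 182; total 413.
Next best feasible plan costs 435.

Minimum total cost: 413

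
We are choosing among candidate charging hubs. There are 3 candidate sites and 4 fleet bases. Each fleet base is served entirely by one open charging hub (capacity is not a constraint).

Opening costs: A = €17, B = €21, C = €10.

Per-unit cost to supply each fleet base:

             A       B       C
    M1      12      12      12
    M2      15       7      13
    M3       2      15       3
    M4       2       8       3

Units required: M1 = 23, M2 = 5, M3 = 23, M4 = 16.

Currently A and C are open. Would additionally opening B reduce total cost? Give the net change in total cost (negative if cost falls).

Current service cost with {A, C}: 419.
Adding B: each fleet base re-picks its cheapest; new service cost 389, saving 30.
Extra fixed cost: 21. Net change = 21 − 30 = -9.
(Totals: 446 → 437.)

Yes — net change −9 (cost falls by 9).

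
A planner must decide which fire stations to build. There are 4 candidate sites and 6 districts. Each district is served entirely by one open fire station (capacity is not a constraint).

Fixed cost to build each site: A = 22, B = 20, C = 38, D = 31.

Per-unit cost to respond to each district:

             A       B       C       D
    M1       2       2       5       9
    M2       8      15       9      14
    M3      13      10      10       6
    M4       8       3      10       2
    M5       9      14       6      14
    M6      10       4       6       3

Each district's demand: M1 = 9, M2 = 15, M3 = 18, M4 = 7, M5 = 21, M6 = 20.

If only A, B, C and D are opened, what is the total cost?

Total cost: 557

Each district is assigned to its cheapest site among the open ones.
{A, B, C, D}: M1→A 2·9=18, M2→A 8·15=120, M3→D 6·18=108, M4→D 2·7=14, M5→C 6·21=126, M6→D 3·20=60. Service 446; fixed 111; total 557.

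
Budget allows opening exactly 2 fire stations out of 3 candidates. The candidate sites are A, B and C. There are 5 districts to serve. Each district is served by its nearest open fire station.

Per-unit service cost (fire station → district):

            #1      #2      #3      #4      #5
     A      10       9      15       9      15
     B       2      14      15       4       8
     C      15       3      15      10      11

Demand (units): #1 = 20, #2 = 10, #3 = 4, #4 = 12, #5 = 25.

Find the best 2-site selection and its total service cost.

With exactly 2 open, each district uses its cheapest among the chosen.
{B, C}: #1→B 2·20=40, #2→C 3·10=30, #3→B 15·4=60, #4→B 4·12=48, #5→B 8·25=200. Service cost 378.
{A, B}: service cost 438
{A, C}: service cost 673
Among all 3 size-2 choices, {B, C} is lowest.

Choose B and C; total service cost 378.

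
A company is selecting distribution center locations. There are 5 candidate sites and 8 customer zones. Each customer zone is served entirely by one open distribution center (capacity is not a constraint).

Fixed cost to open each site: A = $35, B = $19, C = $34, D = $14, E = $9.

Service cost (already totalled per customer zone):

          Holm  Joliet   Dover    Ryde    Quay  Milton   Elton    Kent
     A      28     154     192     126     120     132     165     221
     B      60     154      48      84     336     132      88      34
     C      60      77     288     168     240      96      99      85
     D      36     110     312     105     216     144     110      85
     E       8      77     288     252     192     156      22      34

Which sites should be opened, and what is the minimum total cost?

For any fixed open set, each customer zone goes to its cheapest open site; total = fixed + service.
{A, B, C, E}: Holm→E 8, Joliet→C 77, Dover→B 48, Ryde→B 84, Quay→A 120, Milton→C 96, Elton→E 22, Kent→B 34. Service 489; fixed 97; total 586.
{A, B, E}: Holm→E 8, Joliet→E 77, Dover→B 48, Ryde→B 84, Quay→A 120, Milton→A 132, Elton→E 22, Kent→B 34. Service 525; fixed 63; total 588.
{A, B, C, D, E}: service 489 + fixed 111 = 600
{E}: Holm→E 8, Joliet→E 77, Dover→E 288, Ryde→E 252, Quay→E 192, Milton→E 156, Elton→E 22, Kent→E 34. Service 1029; fixed 9; total 1038.
No other subset beats 586.

Open A, B, C and E; minimum total cost 586.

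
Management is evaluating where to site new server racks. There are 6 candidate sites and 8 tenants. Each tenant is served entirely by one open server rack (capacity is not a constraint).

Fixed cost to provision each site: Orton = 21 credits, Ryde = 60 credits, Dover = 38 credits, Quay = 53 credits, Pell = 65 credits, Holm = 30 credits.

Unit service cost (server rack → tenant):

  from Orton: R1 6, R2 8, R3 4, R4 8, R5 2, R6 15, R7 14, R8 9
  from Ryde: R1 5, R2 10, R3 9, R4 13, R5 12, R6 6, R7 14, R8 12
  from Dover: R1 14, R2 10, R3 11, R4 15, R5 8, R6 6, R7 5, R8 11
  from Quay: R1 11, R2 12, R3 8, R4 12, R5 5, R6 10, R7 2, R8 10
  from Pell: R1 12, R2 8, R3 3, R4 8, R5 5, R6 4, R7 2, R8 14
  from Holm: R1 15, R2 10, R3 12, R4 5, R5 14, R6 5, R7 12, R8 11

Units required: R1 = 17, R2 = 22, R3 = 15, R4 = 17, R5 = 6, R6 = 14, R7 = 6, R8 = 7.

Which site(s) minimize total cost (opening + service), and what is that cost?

For any fixed open set, each tenant goes to its cheapest open site; total = fixed + service.
{Orton, Pell, Holm}: R1→Orton 6·17=102, R2→Orton 8·22=176, R3→Pell 3·15=45, R4→Holm 5·17=85, R5→Orton 2·6=12, R6→Pell 4·14=56, R7→Pell 2·6=12, R8→Orton 9·7=63. Service 551; fixed 116; total 667.
{Orton, Quay, Holm}: R1→Orton 6·17=102, R2→Orton 8·22=176, R3→Orton 4·15=60, R4→Holm 5·17=85, R5→Orton 2·6=12, R6→Holm 5·14=70, R7→Quay 2·6=12, R8→Orton 9·7=63. Service 580; fixed 104; total 684.
{Orton, Dover, Holm}: service 598 + fixed 89 = 687
{Orton, Ryde, Dover, Quay, Pell, Holm}: service 534 + fixed 267 = 801
No other subset beats 667.

Open Orton, Pell and Holm; minimum total cost 667.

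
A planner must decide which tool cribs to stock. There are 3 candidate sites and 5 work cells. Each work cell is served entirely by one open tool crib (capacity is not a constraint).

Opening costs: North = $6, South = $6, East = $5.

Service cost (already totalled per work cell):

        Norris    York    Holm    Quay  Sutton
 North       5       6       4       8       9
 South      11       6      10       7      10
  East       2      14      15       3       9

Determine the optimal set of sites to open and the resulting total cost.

Open North and East; minimum total cost 35.

For any fixed open set, each work cell goes to its cheapest open site; total = fixed + service.
{North, East}: Norris→East 2, York→North 6, Holm→North 4, Quay→East 3, Sutton→North 9. Service 24; fixed 11; total 35.
{North}: Norris→North 5, York→North 6, Holm→North 4, Quay→North 8, Sutton→North 9. Service 32; fixed 6; total 38.
{North, South, East}: Norris→East 2, York→North 6, Holm→North 4, Quay→East 3, Sutton→North 9. Service 24; fixed 17; total 41.
{East}: service 43 + fixed 5 = 48
No other subset beats 35.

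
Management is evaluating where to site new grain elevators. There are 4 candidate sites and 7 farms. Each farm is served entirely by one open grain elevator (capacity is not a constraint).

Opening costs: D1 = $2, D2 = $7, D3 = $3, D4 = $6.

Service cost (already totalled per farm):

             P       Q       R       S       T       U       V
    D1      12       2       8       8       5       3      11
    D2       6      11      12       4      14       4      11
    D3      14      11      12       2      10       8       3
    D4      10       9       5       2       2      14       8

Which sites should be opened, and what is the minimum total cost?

Open D1, D3 and D4; minimum total cost 38.

For any fixed open set, each farm goes to its cheapest open site; total = fixed + service.
{D1, D3, D4}: P→D4 10, Q→D1 2, R→D4 5, S→D3 2, T→D4 2, U→D1 3, V→D3 3. Service 27; fixed 11; total 38.
{D1, D3}: P→D1 12, Q→D1 2, R→D1 8, S→D3 2, T→D1 5, U→D1 3, V→D3 3. Service 35; fixed 5; total 40.
{D1, D4}: P→D4 10, Q→D1 2, R→D4 5, S→D4 2, T→D4 2, U→D1 3, V→D4 8. Service 32; fixed 8; total 40.
{D1, D2, D3, D4}: P→D2 6, Q→D1 2, R→D4 5, S→D3 2, T→D4 2, U→D1 3, V→D3 3. Service 23; fixed 18; total 41.
No other subset beats 38.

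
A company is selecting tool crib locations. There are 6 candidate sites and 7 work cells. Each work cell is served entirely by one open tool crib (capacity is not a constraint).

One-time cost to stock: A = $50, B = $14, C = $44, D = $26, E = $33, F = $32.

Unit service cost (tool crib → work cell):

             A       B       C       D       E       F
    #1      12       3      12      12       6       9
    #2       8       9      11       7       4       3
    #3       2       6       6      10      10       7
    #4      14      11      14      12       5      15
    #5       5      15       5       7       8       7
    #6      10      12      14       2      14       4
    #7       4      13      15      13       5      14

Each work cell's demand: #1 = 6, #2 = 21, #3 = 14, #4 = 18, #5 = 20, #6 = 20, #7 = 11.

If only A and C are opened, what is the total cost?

Total cost: 958

Each work cell is assigned to its cheapest site among the open ones.
{A, C}: #1→A 12·6=72, #2→A 8·21=168, #3→A 2·14=28, #4→A 14·18=252, #5→A 5·20=100, #6→A 10·20=200, #7→A 4·11=44. Service 864; fixed 94; total 958.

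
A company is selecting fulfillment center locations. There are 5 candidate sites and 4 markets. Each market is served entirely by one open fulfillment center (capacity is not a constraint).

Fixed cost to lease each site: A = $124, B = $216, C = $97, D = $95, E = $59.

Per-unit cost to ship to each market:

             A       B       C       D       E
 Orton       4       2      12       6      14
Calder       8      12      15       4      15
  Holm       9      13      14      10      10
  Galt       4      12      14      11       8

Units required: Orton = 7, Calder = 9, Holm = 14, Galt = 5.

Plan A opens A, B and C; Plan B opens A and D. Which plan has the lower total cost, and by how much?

Plan B is cheaper by 240.

Plan A: {A, B, C}: Orton→B 2·7=14, Calder→A 8·9=72, Holm→A 9·14=126, Galt→A 4·5=20. Service 232; fixed 437; total 669.
Plan B: {A, D}: Orton→A 4·7=28, Calder→D 4·9=36, Holm→A 9·14=126, Galt→A 4·5=20. Service 210; fixed 219; total 429.
Difference: |669 − 429| = 240.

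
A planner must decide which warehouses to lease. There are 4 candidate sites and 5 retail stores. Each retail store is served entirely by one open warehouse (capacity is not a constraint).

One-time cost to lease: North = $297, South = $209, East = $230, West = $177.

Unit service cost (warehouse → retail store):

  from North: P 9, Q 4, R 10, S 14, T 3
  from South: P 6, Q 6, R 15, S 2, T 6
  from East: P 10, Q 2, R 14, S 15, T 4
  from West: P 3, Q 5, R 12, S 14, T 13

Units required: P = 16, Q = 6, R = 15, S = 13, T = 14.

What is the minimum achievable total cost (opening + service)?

For any fixed open set, each retail store goes to its cheapest open site; total = fixed + service.
{South}: P→South 6·16=96, Q→South 6·6=36, R→South 15·15=225, S→South 2·13=26, T→South 6·14=84. Service 467; fixed 209; total 676.
{South, West}: P→West 3·16=48, Q→West 5·6=30, R→West 12·15=180, S→South 2·13=26, T→South 6·14=84. Service 368; fixed 386; total 754.
{West}: P→West 3·16=48, Q→West 5·6=30, R→West 12·15=180, S→West 14·13=182, T→West 13·14=182. Service 622; fixed 177; total 799.
{North, South, East, West}: service 278 + fixed 913 = 1191
No other subset beats 676.

Minimum total cost: 676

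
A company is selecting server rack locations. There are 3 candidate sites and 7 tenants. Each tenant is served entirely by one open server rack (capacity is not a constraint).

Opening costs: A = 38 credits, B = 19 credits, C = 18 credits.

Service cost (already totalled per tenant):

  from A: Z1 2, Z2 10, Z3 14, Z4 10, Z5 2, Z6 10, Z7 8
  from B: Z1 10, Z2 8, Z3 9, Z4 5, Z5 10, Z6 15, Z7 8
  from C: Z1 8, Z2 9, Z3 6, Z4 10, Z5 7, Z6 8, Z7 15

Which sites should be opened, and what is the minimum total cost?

Open C only; minimum total cost 81.

For any fixed open set, each tenant goes to its cheapest open site; total = fixed + service.
{C}: Z1→C 8, Z2→C 9, Z3→C 6, Z4→C 10, Z5→C 7, Z6→C 8, Z7→C 15. Service 63; fixed 18; total 81.
{B}: Z1→B 10, Z2→B 8, Z3→B 9, Z4→B 5, Z5→B 10, Z6→B 15, Z7→B 8. Service 65; fixed 19; total 84.
{B, C}: service 50 + fixed 37 = 87
{A, B, C}: service 39 + fixed 75 = 114
(All 7 nonempty subsets were checked; C only is lowest.)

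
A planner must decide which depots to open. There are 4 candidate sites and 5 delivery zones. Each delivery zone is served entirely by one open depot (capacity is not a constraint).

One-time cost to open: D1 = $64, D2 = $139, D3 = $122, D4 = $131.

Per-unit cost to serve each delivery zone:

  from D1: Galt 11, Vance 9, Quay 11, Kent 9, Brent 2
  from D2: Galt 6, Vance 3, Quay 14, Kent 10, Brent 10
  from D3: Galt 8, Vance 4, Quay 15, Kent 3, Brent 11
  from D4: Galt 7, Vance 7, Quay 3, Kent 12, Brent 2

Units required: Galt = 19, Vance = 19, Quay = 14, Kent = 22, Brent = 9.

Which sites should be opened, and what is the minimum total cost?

Open D3 and D4; minimum total cost 588.

For any fixed open set, each delivery zone goes to its cheapest open site; total = fixed + service.
{D3, D4}: Galt→D4 7·19=133, Vance→D3 4·19=76, Quay→D4 3·14=42, Kent→D3 3·22=66, Brent→D4 2·9=18. Service 335; fixed 253; total 588.
{D1, D3}: service 466 + fixed 186 = 652
{D1, D3, D4}: service 335 + fixed 317 = 652
{D1, D2, D3, D4}: service 297 + fixed 456 = 753
No other subset beats 588.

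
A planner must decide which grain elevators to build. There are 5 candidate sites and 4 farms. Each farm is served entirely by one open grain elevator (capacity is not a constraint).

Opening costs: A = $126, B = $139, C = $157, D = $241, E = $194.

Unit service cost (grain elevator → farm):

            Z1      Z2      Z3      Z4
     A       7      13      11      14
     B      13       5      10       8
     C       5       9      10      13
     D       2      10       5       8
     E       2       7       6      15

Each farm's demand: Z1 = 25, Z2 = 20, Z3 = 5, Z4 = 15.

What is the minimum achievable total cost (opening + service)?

Minimum total cost: 633

For any fixed open set, each farm goes to its cheapest open site; total = fixed + service.
{B, E}: Z1→E 2·25=50, Z2→B 5·20=100, Z3→E 6·5=30, Z4→B 8·15=120. Service 300; fixed 333; total 633.
{D}: Z1→D 2·25=50, Z2→D 10·20=200, Z3→D 5·5=25, Z4→D 8·15=120. Service 395; fixed 241; total 636.
{E}: Z1→E 2·25=50, Z2→E 7·20=140, Z3→E 6·5=30, Z4→E 15·15=225. Service 445; fixed 194; total 639.
{A, B, C, D, E}: service 295 + fixed 857 = 1152
No other subset beats 633.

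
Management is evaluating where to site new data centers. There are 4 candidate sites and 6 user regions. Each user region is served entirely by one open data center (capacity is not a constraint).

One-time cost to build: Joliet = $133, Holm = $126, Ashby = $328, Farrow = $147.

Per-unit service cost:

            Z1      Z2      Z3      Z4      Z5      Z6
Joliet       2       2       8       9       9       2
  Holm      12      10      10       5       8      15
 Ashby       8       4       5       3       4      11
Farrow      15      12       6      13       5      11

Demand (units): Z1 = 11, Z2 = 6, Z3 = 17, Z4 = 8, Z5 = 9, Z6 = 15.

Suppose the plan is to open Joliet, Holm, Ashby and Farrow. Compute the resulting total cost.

Total cost: 943

Each user region is assigned to its cheapest site among the open ones.
{Joliet, Holm, Ashby, Farrow}: Z1→Joliet 2·11=22, Z2→Joliet 2·6=12, Z3→Ashby 5·17=85, Z4→Ashby 3·8=24, Z5→Ashby 4·9=36, Z6→Joliet 2·15=30. Service 209; fixed 734; total 943.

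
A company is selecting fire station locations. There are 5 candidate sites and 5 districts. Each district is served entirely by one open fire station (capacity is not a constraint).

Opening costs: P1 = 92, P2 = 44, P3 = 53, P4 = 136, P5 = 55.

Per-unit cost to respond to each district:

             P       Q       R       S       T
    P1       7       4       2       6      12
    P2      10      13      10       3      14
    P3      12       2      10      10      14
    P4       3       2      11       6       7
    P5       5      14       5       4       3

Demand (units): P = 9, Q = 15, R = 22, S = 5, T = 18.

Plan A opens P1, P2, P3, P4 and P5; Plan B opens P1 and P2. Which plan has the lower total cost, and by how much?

Plan B is cheaper by 16.

Plan A: {P1, P2, P3, P4, P5}: P→P4 3·9=27, Q→P3 2·15=30, R→P1 2·22=44, S→P2 3·5=15, T→P5 3·18=54. Service 170; fixed 380; total 550.
Plan B: {P1, P2}: P→P1 7·9=63, Q→P1 4·15=60, R→P1 2·22=44, S→P2 3·5=15, T→P1 12·18=216. Service 398; fixed 136; total 534.
Difference: |550 − 534| = 16.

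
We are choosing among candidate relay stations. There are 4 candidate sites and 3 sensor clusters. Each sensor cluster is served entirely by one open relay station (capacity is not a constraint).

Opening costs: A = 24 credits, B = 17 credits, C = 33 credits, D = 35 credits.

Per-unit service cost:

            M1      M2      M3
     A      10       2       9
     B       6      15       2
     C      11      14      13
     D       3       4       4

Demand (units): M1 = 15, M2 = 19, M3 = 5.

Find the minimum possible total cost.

For any fixed open set, each sensor cluster goes to its cheapest open site; total = fixed + service.
{A, D}: M1→D 3·15=45, M2→A 2·19=38, M3→D 4·5=20. Service 103; fixed 59; total 162.
{A, B, D}: service 93 + fixed 76 = 169
{D}: service 141 + fixed 35 = 176
{A, B, C, D}: M1→D 3·15=45, M2→A 2·19=38, M3→B 2·5=10. Service 93; fixed 109; total 202.
No other subset beats 162.

Minimum total cost: 162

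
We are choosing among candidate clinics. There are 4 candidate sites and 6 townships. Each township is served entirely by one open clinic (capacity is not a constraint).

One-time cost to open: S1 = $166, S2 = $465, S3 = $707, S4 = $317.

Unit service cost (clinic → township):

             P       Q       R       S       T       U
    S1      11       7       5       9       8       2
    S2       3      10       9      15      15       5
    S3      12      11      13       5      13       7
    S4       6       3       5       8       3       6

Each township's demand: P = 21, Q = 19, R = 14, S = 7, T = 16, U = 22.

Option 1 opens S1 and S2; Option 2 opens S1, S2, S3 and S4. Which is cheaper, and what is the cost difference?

Option 1: {S1, S2}: P→S2 3·21=63, Q→S1 7·19=133, R→S1 5·14=70, S→S1 9·7=63, T→S1 8·16=128, U→S1 2·22=44. Service 501; fixed 631; total 1132.
Option 2: {S1, S2, S3, S4}: P→S2 3·21=63, Q→S4 3·19=57, R→S1 5·14=70, S→S3 5·7=35, T→S4 3·16=48, U→S1 2·22=44. Service 317; fixed 1655; total 1972.
Difference: |1132 − 1972| = 840.

Option 1 is cheaper by 840.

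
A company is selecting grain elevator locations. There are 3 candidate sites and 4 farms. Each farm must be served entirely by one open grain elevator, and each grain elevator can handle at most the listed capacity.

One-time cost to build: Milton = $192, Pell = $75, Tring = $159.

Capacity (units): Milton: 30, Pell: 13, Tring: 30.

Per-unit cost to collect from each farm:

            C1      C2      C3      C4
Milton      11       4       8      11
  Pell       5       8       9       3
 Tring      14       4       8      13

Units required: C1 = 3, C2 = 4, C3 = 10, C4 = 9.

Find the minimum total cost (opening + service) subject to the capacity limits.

Open {Pell, Tring}: C1→Pell 5·3=15, C2→Tring 4·4=16, C3→Tring 8·10=80, C4→Pell 3·9=27.
Loads: Pell carries 12/13, Tring carries 14/30. Service 138; fixed 234; total 372.
Next best feasible plan costs 399.

Minimum total cost: 372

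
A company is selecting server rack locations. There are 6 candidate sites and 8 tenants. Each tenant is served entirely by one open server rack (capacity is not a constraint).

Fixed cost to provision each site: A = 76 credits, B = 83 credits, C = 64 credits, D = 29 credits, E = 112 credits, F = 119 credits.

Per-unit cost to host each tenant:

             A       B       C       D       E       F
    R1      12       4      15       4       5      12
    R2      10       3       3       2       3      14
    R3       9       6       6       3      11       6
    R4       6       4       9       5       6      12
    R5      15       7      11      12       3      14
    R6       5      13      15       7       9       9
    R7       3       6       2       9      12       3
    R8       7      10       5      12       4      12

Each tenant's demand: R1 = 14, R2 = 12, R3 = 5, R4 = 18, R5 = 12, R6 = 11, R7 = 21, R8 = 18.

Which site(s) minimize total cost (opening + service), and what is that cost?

Open C, D and E; minimum total cost 617.

For any fixed open set, each tenant goes to its cheapest open site; total = fixed + service.
{C, D, E}: R1→D 4·14=56, R2→D 2·12=24, R3→D 3·5=15, R4→D 5·18=90, R5→E 3·12=36, R6→D 7·11=77, R7→C 2·21=42, R8→E 4·18=72. Service 412; fixed 205; total 617.
{C, D}: R1→D 4·14=56, R2→D 2·12=24, R3→D 3·5=15, R4→D 5·18=90, R5→C 11·12=132, R6→D 7·11=77, R7→C 2·21=42, R8→C 5·18=90. Service 526; fixed 93; total 619.
{A, D, E}: service 411 + fixed 217 = 628
{A, B, C, D, E, F}: service 372 + fixed 483 = 855
No other subset beats 617.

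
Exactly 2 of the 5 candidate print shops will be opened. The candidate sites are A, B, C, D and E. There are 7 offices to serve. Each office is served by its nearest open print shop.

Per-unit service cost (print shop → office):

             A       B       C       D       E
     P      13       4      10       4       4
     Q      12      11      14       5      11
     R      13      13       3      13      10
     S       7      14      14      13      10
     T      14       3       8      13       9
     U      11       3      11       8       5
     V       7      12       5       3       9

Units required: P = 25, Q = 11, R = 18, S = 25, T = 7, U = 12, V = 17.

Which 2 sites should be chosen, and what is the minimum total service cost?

Choose C and E; total service cost 726.

With exactly 2 open, each office uses its cheapest among the chosen.
{C, E}: P→E 4·25=100, Q→E 11·11=121, R→C 3·18=54, S→E 10·25=250, T→C 8·7=56, U→E 5·12=60, V→C 5·17=85. Service cost 726.
{C, D}: service cost 737
{D, E}: service cost 759
Among all 10 size-2 choices, {C, E} is lowest.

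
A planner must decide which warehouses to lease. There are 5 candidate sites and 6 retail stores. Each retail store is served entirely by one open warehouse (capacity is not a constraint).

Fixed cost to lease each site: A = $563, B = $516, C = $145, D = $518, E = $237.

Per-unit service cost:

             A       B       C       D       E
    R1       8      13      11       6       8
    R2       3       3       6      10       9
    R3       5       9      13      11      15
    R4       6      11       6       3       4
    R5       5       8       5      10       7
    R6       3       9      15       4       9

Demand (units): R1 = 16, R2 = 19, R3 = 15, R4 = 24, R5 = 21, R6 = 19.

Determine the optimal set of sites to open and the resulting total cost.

Open A only; minimum total cost 1129.

For any fixed open set, each retail store goes to its cheapest open site; total = fixed + service.
{A}: R1→A 8·16=128, R2→A 3·19=57, R3→A 5·15=75, R4→A 6·24=144, R5→A 5·21=105, R6→A 3·19=57. Service 566; fixed 563; total 1129.
{C}: R1→C 11·16=176, R2→C 6·19=114, R3→C 13·15=195, R4→C 6·24=144, R5→C 5·21=105, R6→C 15·19=285. Service 1019; fixed 145; total 1164.
{E}: service 938 + fixed 237 = 1175
{A, B, C, D, E}: service 462 + fixed 1979 = 2441
No other subset beats 1129.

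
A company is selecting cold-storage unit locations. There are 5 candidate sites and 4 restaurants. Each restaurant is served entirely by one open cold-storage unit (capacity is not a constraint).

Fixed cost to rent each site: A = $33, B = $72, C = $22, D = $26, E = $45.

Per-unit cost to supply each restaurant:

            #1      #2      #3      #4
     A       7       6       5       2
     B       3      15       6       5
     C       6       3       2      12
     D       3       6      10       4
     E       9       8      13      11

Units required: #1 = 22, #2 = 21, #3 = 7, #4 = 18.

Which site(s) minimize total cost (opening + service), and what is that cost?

For any fixed open set, each restaurant goes to its cheapest open site; total = fixed + service.
{A, C, D}: #1→D 3·22=66, #2→C 3·21=63, #3→C 2·7=14, #4→A 2·18=36. Service 179; fixed 81; total 260.
{C, D}: service 215 + fixed 48 = 263
{A, C}: service 245 + fixed 55 = 300
{A, B, C, D, E}: service 179 + fixed 198 = 377
No other subset beats 260.

Open A, C and D; minimum total cost 260.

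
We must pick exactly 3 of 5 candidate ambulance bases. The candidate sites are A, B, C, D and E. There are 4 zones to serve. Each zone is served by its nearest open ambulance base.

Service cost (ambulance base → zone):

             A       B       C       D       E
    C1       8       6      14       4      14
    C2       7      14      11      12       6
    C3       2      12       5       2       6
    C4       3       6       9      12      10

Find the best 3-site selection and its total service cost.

Choose A, D and E; total service cost 15.

With exactly 3 open, each zone uses its cheapest among the chosen.
{A, D, E}: C1→D 4, C2→E 6, C3→A 2, C4→A 3. Service cost 15.
{A, B, D}: service cost 16
{A, C, D}: service cost 16
Among all 10 size-3 choices, {A, D, E} is lowest.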